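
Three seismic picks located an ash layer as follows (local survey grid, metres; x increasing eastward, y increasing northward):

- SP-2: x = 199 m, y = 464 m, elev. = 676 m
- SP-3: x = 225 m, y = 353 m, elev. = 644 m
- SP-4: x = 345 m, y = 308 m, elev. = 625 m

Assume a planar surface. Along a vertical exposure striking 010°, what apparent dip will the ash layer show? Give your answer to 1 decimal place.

14.7°

Two edge vectors: SP-2→SP-3 = (26, -111, -32), SP-2→SP-4 = (146, -156, -51).
Normal n = (SP-2→SP-3) × (SP-2→SP-4) = (669, -3346, 12150).
So ∂z/∂x = −n_x/n_z = −0.05506 and ∂z/∂y = −n_y/n_z = 0.27539.
Unit vector along 010° is (sin 10°, cos 10°) = (0.1736, 0.9848).
Slope in that direction = a·(0.1736) + b·(0.9848) = 0.26165.
Apparent dip = arctan|0.26165| = 14.7° (true dip is 15.7°, so apparent ≤ true as expected).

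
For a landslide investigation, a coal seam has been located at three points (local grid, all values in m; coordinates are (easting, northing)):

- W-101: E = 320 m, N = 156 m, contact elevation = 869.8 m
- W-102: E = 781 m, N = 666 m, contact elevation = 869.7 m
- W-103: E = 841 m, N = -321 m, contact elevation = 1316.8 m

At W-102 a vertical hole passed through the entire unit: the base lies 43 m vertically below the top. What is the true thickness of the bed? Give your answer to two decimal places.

Let the plane be z = a·E + b·N + c.
W-102−W-101: 461a + 510b = −0.1;  W-103−W-101: 521a − 477b = 447.
Solving gives a = 0.46936, b = −0.42446.
|∇z| = √(a²+b²) = 0.63282, so dip δ = arctan(0.63282) = 32.33°.
True thickness = vertical thickness × cos δ = 43 × cos 32.33° = 36.34 m.

36.34 m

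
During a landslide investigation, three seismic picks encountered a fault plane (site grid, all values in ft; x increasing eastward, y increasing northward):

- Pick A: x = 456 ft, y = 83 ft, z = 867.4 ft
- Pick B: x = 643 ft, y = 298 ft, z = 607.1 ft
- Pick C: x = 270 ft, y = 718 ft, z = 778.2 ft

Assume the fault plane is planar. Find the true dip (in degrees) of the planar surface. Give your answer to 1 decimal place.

45.2°

Let the plane be z = a·x + b·y + c.
Pick B−Pick A: 187a + 215b = −260.3;  Pick C−Pick A: −186a + 635b = −89.2.
Solving gives a = −0.92048, b = −0.41009.
Gradient magnitude |∇z| = √(a² + b²) = √(0.84728 + 0.16818) = 1.00770.
True dip = arctan(1.00770) = 45.2°, dipping toward ENE (azimuth ≈ 066°).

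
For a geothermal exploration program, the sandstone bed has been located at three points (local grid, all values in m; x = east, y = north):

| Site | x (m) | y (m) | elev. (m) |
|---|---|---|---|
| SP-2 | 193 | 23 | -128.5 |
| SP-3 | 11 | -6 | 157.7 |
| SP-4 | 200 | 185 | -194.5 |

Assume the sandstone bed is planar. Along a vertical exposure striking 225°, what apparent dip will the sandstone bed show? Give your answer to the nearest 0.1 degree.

52.8°

Two edge vectors: SP-2→SP-3 = (-182, -29, 286.2), SP-2→SP-4 = (7, 162, -66).
Normal n = (SP-2→SP-3) × (SP-2→SP-4) = (-44450.4, -10008.6, -29281).
So ∂z/∂x = −n_x/n_z = −1.51806 and ∂z/∂y = −n_y/n_z = −0.34181.
Unit vector along 225° is (sin 225°, cos 225°) = (-0.7071, -0.7071).
Slope in that direction = a·(-0.7071) + b·(-0.7071) = 1.31513.
Apparent dip = arctan|1.31513| = 52.8° (true dip is 57.3°, so apparent ≤ true as expected).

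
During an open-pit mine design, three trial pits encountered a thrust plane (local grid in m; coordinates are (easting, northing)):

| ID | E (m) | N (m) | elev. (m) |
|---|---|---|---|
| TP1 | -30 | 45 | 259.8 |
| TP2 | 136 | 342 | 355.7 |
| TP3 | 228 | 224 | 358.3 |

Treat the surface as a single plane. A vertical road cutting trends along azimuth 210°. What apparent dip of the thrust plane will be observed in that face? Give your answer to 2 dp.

15.84°

Two edge vectors: TP1→TP2 = (166, 297, 95.9), TP1→TP3 = (258, 179, 98.5).
Normal n = (TP1→TP2) × (TP1→TP3) = (12088.4, 8391.2, -46912).
So ∂z/∂E = −n_x/n_z = 0.25768 and ∂z/∂N = −n_y/n_z = 0.17887.
Unit vector along 210° is (sin 210°, cos 210°) = (-0.5000, -0.8660).
Slope in that direction = a·(-0.5000) + b·(-0.8660) = −0.28375.
Apparent dip = arctan|0.28375| = 15.84° (true dip is 17.4°, so apparent ≤ true as expected).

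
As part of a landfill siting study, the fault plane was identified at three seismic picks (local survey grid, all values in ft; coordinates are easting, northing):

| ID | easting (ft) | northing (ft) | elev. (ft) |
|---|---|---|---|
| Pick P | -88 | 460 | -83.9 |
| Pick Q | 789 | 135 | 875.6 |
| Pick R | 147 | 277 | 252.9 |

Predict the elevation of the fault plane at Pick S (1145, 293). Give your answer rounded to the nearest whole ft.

1024 ft

Two edge vectors: Pick P→Pick Q = (877, -325, 959.5), Pick P→Pick R = (235, -183, 336.8).
Normal n = (Pick P→Pick Q) × (Pick P→Pick R) = (66128.5, -69891.1, -84116).
So ∂z/∂easting = −n_x/n_z = 0.78616 and ∂z/∂northing = −n_y/n_z = −0.83089.
Intercept c from Pick P: -83.9 + 69.18 + 382.21 = 367.49.
At (1145, 293): z = 900.2 − 243.5 + 367.49 = 1024.2 ft.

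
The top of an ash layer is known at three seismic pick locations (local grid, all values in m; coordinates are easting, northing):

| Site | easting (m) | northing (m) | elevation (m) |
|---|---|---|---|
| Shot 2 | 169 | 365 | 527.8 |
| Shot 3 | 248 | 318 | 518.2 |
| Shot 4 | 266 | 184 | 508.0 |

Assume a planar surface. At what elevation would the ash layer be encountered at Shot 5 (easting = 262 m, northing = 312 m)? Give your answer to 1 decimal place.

Let the plane be z = a·easting + b·northing + c.
Shot 3−Shot 2: 79a − 47b = −9.6;  Shot 4−Shot 2: 97a − 181b = −19.8.
Solving gives a = −0.08285, b = 0.06499.
Then c = 527.8 − a·169 − b·365 = 518.08.
At (262, 312): z = −21.7 + 20.3 + 518.08 = 516.7 m.

516.7 m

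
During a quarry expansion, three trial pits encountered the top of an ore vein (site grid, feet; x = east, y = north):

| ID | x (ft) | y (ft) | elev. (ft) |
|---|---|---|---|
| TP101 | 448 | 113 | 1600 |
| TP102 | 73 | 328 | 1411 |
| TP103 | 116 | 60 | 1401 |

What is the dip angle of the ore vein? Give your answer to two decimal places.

Let the plane be z = a·x + b·y + c.
TP102−TP101: −375a + 215b = −189;  TP103−TP101: −332a − 53b = −199.
Solving gives a = 0.57862, b = 0.13015.
Gradient magnitude |∇z| = √(a² + b²) = √(0.33480 + 0.01694) = 0.59308.
True dip = arctan(0.59308) = 30.67°, dipping toward WSW (azimuth ≈ 257°).

30.67°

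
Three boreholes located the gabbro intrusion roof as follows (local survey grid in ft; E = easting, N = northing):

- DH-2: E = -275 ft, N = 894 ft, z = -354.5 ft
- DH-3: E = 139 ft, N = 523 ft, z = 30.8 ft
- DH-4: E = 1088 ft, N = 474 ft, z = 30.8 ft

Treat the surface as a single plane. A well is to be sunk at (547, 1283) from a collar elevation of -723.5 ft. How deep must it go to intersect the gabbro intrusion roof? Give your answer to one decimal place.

Two edge vectors: DH-2→DH-3 = (414, -371, 385.3), DH-2→DH-4 = (1363, -420, 385.3).
Normal n = (DH-2→DH-3) × (DH-2→DH-4) = (18879.7, 365649.7, 331793).
So ∂z/∂E = −n_x/n_z = −0.056902 and ∂z/∂N = −n_y/n_z = −1.102042.
Intercept c from DH-2: -354.5 − 15.65 + 985.23 = 615.08.
At (547, 1283): z_contact = −31.13 − 1413.92 + 615.08 = -829.97 ft.
Depth below ground = -723.5 − (-829.97) = 106.5 ft.

106.5 ft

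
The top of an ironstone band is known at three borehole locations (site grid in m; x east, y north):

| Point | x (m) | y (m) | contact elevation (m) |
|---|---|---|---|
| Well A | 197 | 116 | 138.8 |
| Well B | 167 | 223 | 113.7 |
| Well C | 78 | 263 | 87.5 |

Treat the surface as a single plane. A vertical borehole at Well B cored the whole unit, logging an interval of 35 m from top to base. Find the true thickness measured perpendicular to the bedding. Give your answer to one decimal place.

33.7 m

Let the plane be z = a·x + b·y + c.
Well B−Well A: −30a + 107b = −25.1;  Well C−Well A: −119a + 147b = −51.3.
Solving gives a = 0.21620, b = −0.17396.
|∇z| = √(a²+b²) = 0.27750, so dip δ = arctan(0.27750) = 15.51°.
True thickness = vertical thickness × cos δ = 35 × cos 15.51° = 33.7 m.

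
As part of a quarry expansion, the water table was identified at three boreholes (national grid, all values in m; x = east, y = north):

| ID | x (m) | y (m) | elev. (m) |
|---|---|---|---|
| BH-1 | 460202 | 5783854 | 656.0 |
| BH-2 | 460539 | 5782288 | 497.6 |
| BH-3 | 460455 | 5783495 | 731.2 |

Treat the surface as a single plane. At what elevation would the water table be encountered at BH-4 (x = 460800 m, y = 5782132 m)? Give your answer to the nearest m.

Two edge vectors: BH-1→BH-2 = (337, -1566, -158.4), BH-1→BH-3 = (253, -359, 75.2).
Normal n = (BH-1→BH-2) × (BH-1→BH-3) = (-174628.8, -65417.6, 275215).
So ∂z/∂x = −n_x/n_z = 0.63451774 and ∂z/∂y = −n_y/n_z = 0.23769635.
Intercept c from BH-1: 656 − 292006.33 − 1374800.96 = −1666151.30.
At (460800, 5782132): z = 292385.8 + 1374391.7 − 1666151.30 = 626.1 m.

626 m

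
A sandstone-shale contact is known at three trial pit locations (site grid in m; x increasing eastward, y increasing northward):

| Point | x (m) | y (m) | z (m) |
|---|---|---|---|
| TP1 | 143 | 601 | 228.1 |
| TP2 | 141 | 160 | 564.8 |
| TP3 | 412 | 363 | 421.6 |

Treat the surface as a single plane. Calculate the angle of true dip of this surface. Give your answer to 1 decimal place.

37.4°

Let the plane be z = a·x + b·y + c.
TP2−TP1: −2a − 441b = 336.7;  TP3−TP1: 269a − 238b = 193.5.
Solving gives a = 0.04365, b = −0.76369.
Gradient magnitude |∇z| = √(a² + b²) = √(0.00191 + 0.58322) = 0.76494.
True dip = arctan(0.76494) = 37.4°, dipping toward N (azimuth ≈ 357°).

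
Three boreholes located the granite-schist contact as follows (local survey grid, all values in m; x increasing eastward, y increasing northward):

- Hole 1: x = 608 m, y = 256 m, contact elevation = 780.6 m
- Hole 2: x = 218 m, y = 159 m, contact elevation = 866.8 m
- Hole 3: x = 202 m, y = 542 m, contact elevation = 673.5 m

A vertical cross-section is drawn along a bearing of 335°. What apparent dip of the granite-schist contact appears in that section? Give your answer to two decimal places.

Two edge vectors: Hole 1→Hole 2 = (-390, -97, 86.2), Hole 1→Hole 3 = (-406, 286, -107.1).
Normal n = (Hole 1→Hole 2) × (Hole 1→Hole 3) = (-14264.5, -76766.2, -150922).
So ∂z/∂x = −n_x/n_z = −0.09452 and ∂z/∂y = −n_y/n_z = −0.50865.
Unit vector along 335° is (sin 335°, cos 335°) = (-0.4226, 0.9063).
Slope in that direction = a·(-0.4226) + b·(0.9063) = −0.42105.
Apparent dip = arctan|0.42105| = 22.83° (true dip is 27.4°, so apparent ≤ true as expected).

22.83°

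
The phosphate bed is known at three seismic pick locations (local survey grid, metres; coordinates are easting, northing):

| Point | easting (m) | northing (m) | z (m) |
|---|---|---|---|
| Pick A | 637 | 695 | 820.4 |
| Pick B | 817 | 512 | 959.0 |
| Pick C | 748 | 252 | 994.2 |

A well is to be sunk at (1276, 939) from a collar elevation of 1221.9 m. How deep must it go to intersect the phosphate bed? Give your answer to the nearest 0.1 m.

Two edge vectors: Pick A→Pick B = (180, -183, 138.6), Pick A→Pick C = (111, -443, 173.8).
Normal n = (Pick A→Pick B) × (Pick A→Pick C) = (29594.4, -15899.4, -59427).
So ∂z/∂easting = −n_x/n_z = 0.497996 and ∂z/∂northing = −n_y/n_z = −0.267545.
Intercept c from Pick A: 820.4 − 317.22 + 185.94 = 689.12.
At (1276, 939): z_contact = 635.44 − 251.22 + 689.12 = 1073.34 m.
Depth below ground = 1221.9 − 1073.34 = 148.6 m.

148.6 m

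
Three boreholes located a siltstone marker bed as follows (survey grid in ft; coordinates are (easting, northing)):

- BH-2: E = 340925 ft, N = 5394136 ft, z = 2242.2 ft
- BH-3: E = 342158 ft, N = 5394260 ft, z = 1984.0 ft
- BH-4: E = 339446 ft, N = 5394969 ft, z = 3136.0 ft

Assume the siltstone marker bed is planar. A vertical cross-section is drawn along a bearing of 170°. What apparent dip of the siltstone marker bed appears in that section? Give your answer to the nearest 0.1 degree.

Let the plane be z = a·E + b·N + c.
BH-3−BH-2: 1233a + 124b = −258.2;  BH-4−BH-2: −1479a + 833b = 893.8.
Solving gives a = −0.26924, b = 0.59495.
Unit vector along 170° is (sin 170°, cos 170°) = (0.1736, -0.9848).
Slope in that direction = a·(0.1736) + b·(-0.9848) = −0.63266.
Apparent dip = arctan|0.63266| = 32.3° (true dip is 33.1°, so apparent ≤ true as expected).

32.3°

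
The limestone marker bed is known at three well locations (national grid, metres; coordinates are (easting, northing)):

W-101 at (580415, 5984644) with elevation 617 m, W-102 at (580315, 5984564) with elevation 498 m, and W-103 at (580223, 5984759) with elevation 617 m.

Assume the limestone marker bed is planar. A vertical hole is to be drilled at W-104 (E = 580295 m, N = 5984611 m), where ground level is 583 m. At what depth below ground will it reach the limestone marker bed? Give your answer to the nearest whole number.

Let the plane be z = a·E + b·N + c.
W-102−W-101: −100a − 80b = −119;  W-103−W-101: −192a + 115b = 0.
Solving gives a = 0.50949367, b = 0.85063291.
Then c = 617 − a·580415 − b·5984644 = −5385835.92.
At (580295, 5984611): z_contact = 295656.6 + 5090707.1 − 5385835.92 = 527.8 m.
Depth below ground = 583 − 527.8 = 55 m.

55 m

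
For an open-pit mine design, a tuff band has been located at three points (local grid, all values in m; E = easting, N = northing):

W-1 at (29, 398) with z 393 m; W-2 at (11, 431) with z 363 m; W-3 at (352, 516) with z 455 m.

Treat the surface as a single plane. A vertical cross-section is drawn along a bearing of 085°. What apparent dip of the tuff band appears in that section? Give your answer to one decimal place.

20.6°

Let the plane be z = a·E + b·N + c.
W-2−W-1: −18a + 33b = −30;  W-3−W-1: 323a + 118b = 62.
Solving gives a = 0.43699, b = −0.67073.
Unit vector along 085° is (sin 85°, cos 85°) = (0.9962, 0.0872).
Slope in that direction = a·(0.9962) + b·(0.0872) = 0.37687.
Apparent dip = arctan|0.37687| = 20.6° (true dip is 38.7°, so apparent ≤ true as expected).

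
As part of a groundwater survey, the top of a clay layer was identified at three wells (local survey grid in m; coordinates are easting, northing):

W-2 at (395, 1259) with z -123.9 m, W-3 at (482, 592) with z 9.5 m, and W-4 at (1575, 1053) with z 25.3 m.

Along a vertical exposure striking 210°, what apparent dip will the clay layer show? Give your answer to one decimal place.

Let the plane be z = a·easting + b·northing + c.
W-3−W-2: 87a − 667b = 133.4;  W-4−W-2: 1180a − 206b = 149.2.
Solving gives a = 0.09366, b = −0.18778.
Unit vector along 210° is (sin 210°, cos 210°) = (-0.5000, -0.8660).
Slope in that direction = a·(-0.5000) + b·(-0.8660) = 0.11580.
Apparent dip = arctan|0.11580| = 6.6° (true dip is 11.9°, so apparent ≤ true as expected).

6.6°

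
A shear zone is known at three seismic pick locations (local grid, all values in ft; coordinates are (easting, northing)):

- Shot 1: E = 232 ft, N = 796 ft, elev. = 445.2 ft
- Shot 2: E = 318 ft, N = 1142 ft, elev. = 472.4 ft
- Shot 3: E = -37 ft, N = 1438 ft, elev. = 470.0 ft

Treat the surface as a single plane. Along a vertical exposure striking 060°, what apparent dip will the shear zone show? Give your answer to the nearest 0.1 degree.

Two edge vectors: Shot 1→Shot 2 = (86, 346, 27.2), Shot 1→Shot 3 = (-269, 642, 24.8).
Normal n = (Shot 1→Shot 2) × (Shot 1→Shot 3) = (-8881.6, -9449.6, 148286).
So ∂z/∂E = −n_x/n_z = 0.05990 and ∂z/∂N = −n_y/n_z = 0.06373.
Unit vector along 060° is (sin 60°, cos 60°) = (0.8660, 0.5000).
Slope in that direction = a·(0.8660) + b·(0.5000) = 0.08373.
Apparent dip = arctan|0.08373| = 4.8° (true dip is 5.0°, so apparent ≤ true as expected).

4.8°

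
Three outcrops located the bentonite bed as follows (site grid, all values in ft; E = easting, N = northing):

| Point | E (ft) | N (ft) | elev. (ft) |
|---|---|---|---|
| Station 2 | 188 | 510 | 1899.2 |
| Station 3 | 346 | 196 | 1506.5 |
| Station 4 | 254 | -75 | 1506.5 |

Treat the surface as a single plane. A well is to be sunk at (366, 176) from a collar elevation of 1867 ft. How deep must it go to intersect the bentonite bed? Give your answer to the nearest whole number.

400 ft

Two edge vectors: Station 2→Station 3 = (158, -314, -392.7), Station 2→Station 4 = (66, -585, -392.7).
Normal n = (Station 2→Station 3) × (Station 2→Station 4) = (-106421.7, 36128.4, -71706).
So ∂z/∂E = −n_x/n_z = −1.48414 and ∂z/∂N = −n_y/n_z = 0.50384.
Intercept c from Station 2: 1899.2 + 279.02 − 256.96 = 1921.26.
At (366, 176): z_contact = −543.2 + 88.7 + 1921.26 = 1466.7 ft.
Depth below ground = 1867 − 1466.7 = 400 ft.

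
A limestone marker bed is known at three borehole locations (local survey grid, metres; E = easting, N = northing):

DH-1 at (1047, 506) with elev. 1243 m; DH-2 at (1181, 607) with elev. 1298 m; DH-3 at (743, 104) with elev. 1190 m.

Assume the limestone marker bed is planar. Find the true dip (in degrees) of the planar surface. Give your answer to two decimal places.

39.83°

Let the plane be z = a·E + b·N + c.
DH-2−DH-1: 134a + 101b = 55;  DH-3−DH-1: −304a − 402b = −53.
Solving gives a = 0.72341, b = −0.41521.
Gradient magnitude |∇z| = √(a² + b²) = √(0.52332 + 0.17240) = 0.83410.
True dip = arctan(0.83410) = 39.83°, dipping toward WNW (azimuth ≈ 300°).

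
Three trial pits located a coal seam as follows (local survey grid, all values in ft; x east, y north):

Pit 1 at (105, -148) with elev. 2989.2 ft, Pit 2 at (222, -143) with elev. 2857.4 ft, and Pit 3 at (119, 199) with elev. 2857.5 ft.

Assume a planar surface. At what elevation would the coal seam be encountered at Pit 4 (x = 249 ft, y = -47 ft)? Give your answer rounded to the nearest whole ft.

Let the plane be z = a·x + b·y + c.
Pit 2−Pit 1: 117a + 5b = −131.8;  Pit 3−Pit 1: 14a + 347b = −131.7.
Solving gives a = −1.11219, b = −0.33467.
Then c = 2989.2 − a·105 − b·-148 = 3056.45.
At (249, -47): z = −276.9 + 15.7 + 3056.45 = 2795.2 ft.

2795 ft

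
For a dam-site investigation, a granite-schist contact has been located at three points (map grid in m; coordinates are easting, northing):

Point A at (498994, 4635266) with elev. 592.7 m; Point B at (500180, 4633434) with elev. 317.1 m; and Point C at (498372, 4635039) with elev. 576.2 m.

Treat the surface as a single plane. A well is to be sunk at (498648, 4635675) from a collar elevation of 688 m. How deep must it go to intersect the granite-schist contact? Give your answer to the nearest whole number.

Let the plane be z = a·easting + b·northing + c.
Point B−Point A: 1186a − 1832b = −275.6;  Point C−Point A: −622a − 227b = −16.5.
Solving gives a = −0.02295209, b = 0.13557796.
Then c = 592.7 − a·498994 − b·4635266 = −616394.26.
At (498648, 4635675): z_contact = −11445.0 + 628495.4 − 616394.26 = 656.1 m.
Depth below ground = 688 − 656.1 = 32 m.

32 m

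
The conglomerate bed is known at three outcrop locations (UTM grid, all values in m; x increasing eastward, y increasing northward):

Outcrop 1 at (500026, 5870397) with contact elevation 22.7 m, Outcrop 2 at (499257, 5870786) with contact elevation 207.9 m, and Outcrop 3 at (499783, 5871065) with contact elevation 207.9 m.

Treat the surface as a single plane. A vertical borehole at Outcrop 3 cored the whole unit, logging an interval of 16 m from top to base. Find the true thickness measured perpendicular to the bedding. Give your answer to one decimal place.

15.5 m

Let the plane be z = a·x + b·y + c.
Outcrop 2−Outcrop 1: −769a + 389b = 185.2;  Outcrop 3−Outcrop 1: −243a + 668b = 185.2.
Solving gives a = −0.12327, b = 0.23240.
|∇z| = √(a²+b²) = 0.26307, so dip δ = arctan(0.26307) = 14.74°.
True thickness = vertical thickness × cos δ = 16 × cos 14.74° = 15.5 m.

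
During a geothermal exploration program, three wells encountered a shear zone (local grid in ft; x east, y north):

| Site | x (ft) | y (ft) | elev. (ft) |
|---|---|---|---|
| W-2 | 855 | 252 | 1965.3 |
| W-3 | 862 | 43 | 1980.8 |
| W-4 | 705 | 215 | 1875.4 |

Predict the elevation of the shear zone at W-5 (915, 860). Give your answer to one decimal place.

1969.4 ft

Let the plane be z = a·x + b·y + c.
W-3−W-2: 7a − 209b = 15.5;  W-4−W-2: −150a − 37b = −89.9.
Solving gives a = 0.61257, b = −0.05365.
Then c = 1965.3 − a·855 − b·252 = 1455.07.
At (915, 860): z = 560.5 − 46.1 + 1455.07 = 1969.4 ft.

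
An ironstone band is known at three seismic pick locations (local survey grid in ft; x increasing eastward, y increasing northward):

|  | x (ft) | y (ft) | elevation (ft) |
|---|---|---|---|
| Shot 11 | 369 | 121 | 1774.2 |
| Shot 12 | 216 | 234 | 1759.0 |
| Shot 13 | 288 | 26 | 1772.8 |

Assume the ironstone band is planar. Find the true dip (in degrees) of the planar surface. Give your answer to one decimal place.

Let the plane be z = a·x + b·y + c.
Shot 12−Shot 11: −153a + 113b = −15.2;  Shot 13−Shot 11: −81a − 95b = −1.4.
Solving gives a = 0.06764, b = −0.04293.
Gradient magnitude |∇z| = √(a² + b²) = √(0.00457 + 0.00184) = 0.08011.
True dip = arctan(0.08011) = 4.6°, dipping toward WNW (azimuth ≈ 302°).

4.6°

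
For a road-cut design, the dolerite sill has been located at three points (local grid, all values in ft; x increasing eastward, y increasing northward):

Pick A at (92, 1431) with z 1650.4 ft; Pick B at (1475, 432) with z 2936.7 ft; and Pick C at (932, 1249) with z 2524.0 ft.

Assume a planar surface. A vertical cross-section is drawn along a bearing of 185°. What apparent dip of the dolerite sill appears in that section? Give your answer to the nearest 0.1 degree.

Two edge vectors: Pick A→Pick B = (1383, -999, 1286.3), Pick A→Pick C = (840, -182, 873.6).
Normal n = (Pick A→Pick B) × (Pick A→Pick C) = (-638619.8, -127696.8, 587454).
So ∂z/∂x = −n_x/n_z = 1.08710 and ∂z/∂y = −n_y/n_z = 0.21737.
Unit vector along 185° is (sin 185°, cos 185°) = (-0.0872, -0.9962).
Slope in that direction = a·(-0.0872) + b·(-0.9962) = −0.31129.
Apparent dip = arctan|0.31129| = 17.3° (true dip is 47.9°, so apparent ≤ true as expected).

17.3°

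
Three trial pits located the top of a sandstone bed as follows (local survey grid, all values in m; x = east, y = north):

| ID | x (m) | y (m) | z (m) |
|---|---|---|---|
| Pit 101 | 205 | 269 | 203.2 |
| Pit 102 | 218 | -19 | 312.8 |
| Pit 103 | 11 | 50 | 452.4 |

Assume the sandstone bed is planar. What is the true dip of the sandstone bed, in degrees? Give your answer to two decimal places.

42.44°

Two edge vectors: Pit 101→Pit 102 = (13, -288, 109.6), Pit 101→Pit 103 = (-194, -219, 249.2).
Normal n = (Pit 101→Pit 102) × (Pit 101→Pit 103) = (-47767.2, -24502, -58719).
So ∂z/∂x = −n_x/n_z = −0.81349 and ∂z/∂y = −n_y/n_z = −0.41728.
Gradient magnitude |∇z| = √(a² + b²) = √(0.66176 + 0.17412) = 0.91427.
True dip = arctan(0.91427) = 42.44°, dipping toward ENE (azimuth ≈ 063°).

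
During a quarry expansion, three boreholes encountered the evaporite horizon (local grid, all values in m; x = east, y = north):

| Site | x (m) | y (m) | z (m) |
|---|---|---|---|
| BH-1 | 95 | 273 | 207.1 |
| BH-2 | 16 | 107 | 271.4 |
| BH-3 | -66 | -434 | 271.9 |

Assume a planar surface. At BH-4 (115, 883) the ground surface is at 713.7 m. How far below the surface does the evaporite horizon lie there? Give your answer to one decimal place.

Two edge vectors: BH-1→BH-2 = (-79, -166, 64.3), BH-1→BH-3 = (-161, -707, 64.8).
Normal n = (BH-1→BH-2) × (BH-1→BH-3) = (34703.3, -5233.1, 29127).
So ∂z/∂x = −n_x/n_z = −1.19145 and ∂z/∂y = −n_y/n_z = 0.17966.
Intercept c from BH-1: 207.1 + 113.19 − 49.05 = 271.24.
At (115, 883): z_contact = −137.02 + 158.64 + 271.24 = 292.87 m.
Depth below ground = 713.7 − 292.87 = 420.8 m.

420.8 m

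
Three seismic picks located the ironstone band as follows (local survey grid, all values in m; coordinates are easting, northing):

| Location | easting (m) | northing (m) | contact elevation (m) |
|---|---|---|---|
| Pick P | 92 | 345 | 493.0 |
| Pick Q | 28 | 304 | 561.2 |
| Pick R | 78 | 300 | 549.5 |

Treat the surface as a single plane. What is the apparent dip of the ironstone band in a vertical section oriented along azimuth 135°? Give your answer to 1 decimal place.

Two edge vectors: Pick P→Pick Q = (-64, -41, 68.2), Pick P→Pick R = (-14, -45, 56.5).
Normal n = (Pick P→Pick Q) × (Pick P→Pick R) = (752.5, 2661.2, 2306).
So ∂z/∂easting = −n_x/n_z = −0.32632 and ∂z/∂northing = −n_y/n_z = −1.15403.
Unit vector along 135° is (sin 135°, cos 135°) = (0.7071, -0.7071).
Slope in that direction = a·(0.7071) + b·(-0.7071) = 0.58528.
Apparent dip = arctan|0.58528| = 30.3° (true dip is 50.2°, so apparent ≤ true as expected).

30.3°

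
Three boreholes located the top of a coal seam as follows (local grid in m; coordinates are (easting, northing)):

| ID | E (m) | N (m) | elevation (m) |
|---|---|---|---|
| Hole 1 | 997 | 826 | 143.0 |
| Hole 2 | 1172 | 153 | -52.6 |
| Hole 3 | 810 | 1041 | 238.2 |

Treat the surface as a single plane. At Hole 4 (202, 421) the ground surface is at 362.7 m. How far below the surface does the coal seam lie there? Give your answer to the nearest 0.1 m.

Let the plane be z = a·E + b·N + c.
Hole 2−Hole 1: 175a − 673b = −195.6;  Hole 3−Hole 1: −187a + 215b = 95.2.
Solving gives a = −0.249536, b = 0.225752.
Then c = 143 − a·997 − b·826 = 205.32.
At (202, 421): z_contact = −50.41 + 95.04 + 205.32 = 249.95 m.
Depth below ground = 362.7 − 249.95 = 112.7 m.

112.7 m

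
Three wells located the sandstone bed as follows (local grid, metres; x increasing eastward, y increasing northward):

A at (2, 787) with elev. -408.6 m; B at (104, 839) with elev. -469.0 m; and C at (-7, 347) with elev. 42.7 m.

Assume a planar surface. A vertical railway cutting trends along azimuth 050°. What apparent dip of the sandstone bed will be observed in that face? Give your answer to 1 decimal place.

Let the plane be z = a·x + b·y + c.
B−A: 102a + 52b = −60.4;  C−A: −9a − 440b = 451.3.
Solving gives a = −0.06999, b = −1.02425.
Unit vector along 050° is (sin 50°, cos 50°) = (0.7660, 0.6428).
Slope in that direction = a·(0.7660) + b·(0.6428) = −0.71199.
Apparent dip = arctan|0.71199| = 35.5° (true dip is 45.8°, so apparent ≤ true as expected).

35.5°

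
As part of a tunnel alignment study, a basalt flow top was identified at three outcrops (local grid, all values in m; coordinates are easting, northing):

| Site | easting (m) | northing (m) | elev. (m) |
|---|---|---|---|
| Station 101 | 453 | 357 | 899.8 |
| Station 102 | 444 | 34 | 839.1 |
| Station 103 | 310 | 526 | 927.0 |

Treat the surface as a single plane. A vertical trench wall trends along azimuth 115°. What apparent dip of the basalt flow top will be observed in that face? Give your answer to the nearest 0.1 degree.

2.9°

Two edge vectors: Station 101→Station 102 = (-9, -323, -60.7), Station 101→Station 103 = (-143, 169, 27.2).
Normal n = (Station 101→Station 102) × (Station 101→Station 103) = (1472.7, 8924.9, -47710).
So ∂z/∂easting = −n_x/n_z = 0.03087 and ∂z/∂northing = −n_y/n_z = 0.18707.
Unit vector along 115° is (sin 115°, cos 115°) = (0.9063, -0.4226).
Slope in that direction = a·(0.9063) + b·(-0.4226) = −0.05108.
Apparent dip = arctan|0.05108| = 2.9° (true dip is 10.7°, so apparent ≤ true as expected).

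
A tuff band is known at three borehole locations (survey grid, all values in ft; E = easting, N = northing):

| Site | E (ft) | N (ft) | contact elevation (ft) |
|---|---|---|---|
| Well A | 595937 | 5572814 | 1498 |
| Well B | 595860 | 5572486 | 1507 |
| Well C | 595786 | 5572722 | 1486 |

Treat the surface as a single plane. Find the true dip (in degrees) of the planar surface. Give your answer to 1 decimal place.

Two edge vectors: Well A→Well B = (-77, -328, 9), Well A→Well C = (-151, -92, -12).
Normal n = (Well A→Well B) × (Well A→Well C) = (4764, -2283, -42444).
So ∂z/∂E = −n_x/n_z = 0.11224 and ∂z/∂N = −n_y/n_z = −0.05379.
Gradient magnitude |∇z| = √(a² + b²) = √(0.01260 + 0.00289) = 0.12446.
True dip = arctan(0.12446) = 7.1°, dipping toward WNW (azimuth ≈ 296°).

7.1°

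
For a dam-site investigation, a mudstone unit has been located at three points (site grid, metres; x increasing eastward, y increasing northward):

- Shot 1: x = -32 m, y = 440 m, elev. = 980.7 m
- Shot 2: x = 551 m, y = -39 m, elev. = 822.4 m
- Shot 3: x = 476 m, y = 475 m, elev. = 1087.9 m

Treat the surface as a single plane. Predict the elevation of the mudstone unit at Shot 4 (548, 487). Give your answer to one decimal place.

1106.9 m

Let the plane be z = a·x + b·y + c.
Shot 2−Shot 1: 583a − 479b = −158.3;  Shot 3−Shot 1: 508a + 35b = 107.2.
Solving gives a = 0.17369, b = 0.54188.
Then c = 980.7 − a·-32 − b·440 = 747.83.
At (548, 487): z = 95.2 + 263.9 + 747.83 = 1106.9 m.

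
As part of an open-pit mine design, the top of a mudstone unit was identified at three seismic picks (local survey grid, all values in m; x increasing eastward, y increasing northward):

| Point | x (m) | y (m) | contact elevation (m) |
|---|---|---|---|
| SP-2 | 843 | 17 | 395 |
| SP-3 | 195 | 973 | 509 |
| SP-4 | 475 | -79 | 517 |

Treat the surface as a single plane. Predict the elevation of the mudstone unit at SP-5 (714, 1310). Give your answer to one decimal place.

318.9 m

Let the plane be z = a·x + b·y + c.
SP-3−SP-2: −648a + 956b = 114;  SP-4−SP-2: −368a − 96b = 122.
Solving gives a = −0.308143, b = −0.089620.
Then c = 395 − a·843 − b·17 = 656.29.
At (714, 1310): z = −220.0 − 117.4 + 656.29 = 318.9 m.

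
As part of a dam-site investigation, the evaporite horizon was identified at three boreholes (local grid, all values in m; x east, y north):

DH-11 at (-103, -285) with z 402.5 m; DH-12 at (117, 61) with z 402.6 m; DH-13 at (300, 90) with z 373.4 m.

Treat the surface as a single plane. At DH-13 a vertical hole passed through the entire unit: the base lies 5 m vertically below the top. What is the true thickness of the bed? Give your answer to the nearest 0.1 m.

4.9 m

Let the plane be z = a·x + b·y + c.
DH-12−DH-11: 220a + 346b = 0.1;  DH-13−DH-11: 403a + 375b = −29.1.
Solving gives a = −0.17749, b = 0.11315.
|∇z| = √(a²+b²) = 0.21049, so dip δ = arctan(0.21049) = 11.89°.
True thickness = vertical thickness × cos δ = 5 × cos 11.89° = 4.9 m.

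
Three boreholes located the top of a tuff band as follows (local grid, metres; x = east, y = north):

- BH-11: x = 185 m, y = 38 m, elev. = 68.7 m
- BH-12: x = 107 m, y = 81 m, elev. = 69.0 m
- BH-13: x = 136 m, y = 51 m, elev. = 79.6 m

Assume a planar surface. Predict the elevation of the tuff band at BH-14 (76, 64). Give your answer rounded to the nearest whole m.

Let the plane be z = a·x + b·y + c.
BH-12−BH-11: −78a + 43b = 0.3;  BH-13−BH-11: −49a + 13b = 10.9.
Solving gives a = −0.42525, b = −0.76441.
Then c = 68.7 − a·185 − b·38 = 176.42.
At (76, 64): z = −32.3 − 48.9 + 176.42 = 95.2 m.

95 m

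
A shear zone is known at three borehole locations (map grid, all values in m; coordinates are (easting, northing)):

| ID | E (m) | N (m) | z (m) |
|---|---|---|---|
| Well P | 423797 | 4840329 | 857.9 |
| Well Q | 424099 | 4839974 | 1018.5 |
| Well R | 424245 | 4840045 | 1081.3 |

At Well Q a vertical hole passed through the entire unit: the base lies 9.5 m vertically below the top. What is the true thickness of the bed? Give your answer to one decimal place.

8.6 m

Two edge vectors: Well P→Well Q = (302, -355, 160.6), Well P→Well R = (448, -284, 223.4).
Normal n = (Well P→Well Q) × (Well P→Well R) = (-33696.6, 4482, 73272).
So ∂z/∂E = −n_x/n_z = 0.45988 and ∂z/∂N = −n_y/n_z = −0.06117.
|∇z| = √(a²+b²) = 0.46393, so dip δ = arctan(0.46393) = 24.89°.
True thickness = vertical thickness × cos δ = 9.5 × cos 24.89° = 8.6 m.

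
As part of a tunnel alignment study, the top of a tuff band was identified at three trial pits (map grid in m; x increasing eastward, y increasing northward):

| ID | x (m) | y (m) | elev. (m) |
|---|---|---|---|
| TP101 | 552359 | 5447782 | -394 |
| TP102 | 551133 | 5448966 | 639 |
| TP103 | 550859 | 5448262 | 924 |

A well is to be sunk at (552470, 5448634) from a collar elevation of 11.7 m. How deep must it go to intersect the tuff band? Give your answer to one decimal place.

552.8 m

Let the plane be z = a·x + b·y + c.
TP102−TP101: −1226a + 1184b = 1033;  TP103−TP101: −1500a + 480b = 1318.
Solving gives a = −0.896550795, b = −0.055887901.
Then c = -394 − a·552359 − b·5447782 = 799289.00.
At (552470, 5448634): z_contact = −495317.42 − 304512.72 + 799289.00 = -541.13 m.
Depth below ground = 11.7 − (-541.13) = 552.8 m.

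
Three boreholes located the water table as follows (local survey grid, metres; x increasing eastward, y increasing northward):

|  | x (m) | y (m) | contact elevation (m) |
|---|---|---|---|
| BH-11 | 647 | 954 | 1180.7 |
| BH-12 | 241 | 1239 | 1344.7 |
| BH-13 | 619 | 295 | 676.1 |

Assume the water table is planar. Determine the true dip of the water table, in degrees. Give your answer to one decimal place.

37.6°

Two edge vectors: BH-11→BH-12 = (-406, 285, 164), BH-11→BH-13 = (-28, -659, -504.6).
Normal n = (BH-11→BH-12) × (BH-11→BH-13) = (-35735, -209459.6, 275534).
So ∂z/∂x = −n_x/n_z = 0.12969 and ∂z/∂y = −n_y/n_z = 0.76020.
Gradient magnitude |∇z| = √(a² + b²) = √(0.01682 + 0.57790) = 0.77118.
True dip = arctan(0.77118) = 37.6°, dipping toward S (azimuth ≈ 190°).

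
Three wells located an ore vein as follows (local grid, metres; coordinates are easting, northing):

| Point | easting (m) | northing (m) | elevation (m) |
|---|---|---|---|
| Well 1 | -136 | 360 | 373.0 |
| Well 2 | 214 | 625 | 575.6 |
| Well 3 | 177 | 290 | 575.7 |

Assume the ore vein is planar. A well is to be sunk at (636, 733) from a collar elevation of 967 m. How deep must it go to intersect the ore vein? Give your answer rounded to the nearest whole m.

Let the plane be z = a·easting + b·northing + c.
Well 2−Well 1: 350a + 265b = 202.6;  Well 3−Well 1: 313a − 70b = 202.7.
Solving gives a = 0.63193, b = −0.07009.
Then c = 373 − a·-136 − b·360 = 484.18.
At (636, 733): z_contact = 401.9 − 51.4 + 484.18 = 834.7 m.
Depth below ground = 967 − 834.7 = 132 m.

132 m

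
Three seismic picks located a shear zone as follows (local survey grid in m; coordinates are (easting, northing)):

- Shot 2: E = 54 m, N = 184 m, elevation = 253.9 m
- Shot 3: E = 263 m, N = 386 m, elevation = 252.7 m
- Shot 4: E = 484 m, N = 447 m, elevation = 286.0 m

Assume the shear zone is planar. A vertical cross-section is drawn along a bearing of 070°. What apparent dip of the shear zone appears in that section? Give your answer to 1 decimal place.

7.0°

Two edge vectors: Shot 2→Shot 3 = (209, 202, -1.2), Shot 2→Shot 4 = (430, 263, 32.1).
Normal n = (Shot 2→Shot 3) × (Shot 2→Shot 4) = (6799.8, -7224.9, -31893).
So ∂z/∂E = −n_x/n_z = 0.21321 and ∂z/∂N = −n_y/n_z = −0.22654.
Unit vector along 070° is (sin 70°, cos 70°) = (0.9397, 0.3420).
Slope in that direction = a·(0.9397) + b·(0.3420) = 0.12287.
Apparent dip = arctan|0.12287| = 7.0° (true dip is 17.3°, so apparent ≤ true as expected).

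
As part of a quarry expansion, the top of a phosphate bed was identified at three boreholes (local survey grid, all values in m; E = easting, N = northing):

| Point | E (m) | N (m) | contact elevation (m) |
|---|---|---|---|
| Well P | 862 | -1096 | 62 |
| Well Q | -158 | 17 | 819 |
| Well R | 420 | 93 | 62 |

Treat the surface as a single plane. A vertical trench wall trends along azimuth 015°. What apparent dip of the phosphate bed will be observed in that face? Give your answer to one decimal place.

Let the plane be z = a·E + b·N + c.
Well Q−Well P: −1020a + 1113b = 757;  Well R−Well P: −442a + 1189b = 0.
Solving gives a = −1.24866, b = −0.46418.
Unit vector along 015° is (sin 15°, cos 15°) = (0.2588, 0.9659).
Slope in that direction = a·(0.2588) + b·(0.9659) = −0.77154.
Apparent dip = arctan|0.77154| = 37.7° (true dip is 53.1°, so apparent ≤ true as expected).

37.7°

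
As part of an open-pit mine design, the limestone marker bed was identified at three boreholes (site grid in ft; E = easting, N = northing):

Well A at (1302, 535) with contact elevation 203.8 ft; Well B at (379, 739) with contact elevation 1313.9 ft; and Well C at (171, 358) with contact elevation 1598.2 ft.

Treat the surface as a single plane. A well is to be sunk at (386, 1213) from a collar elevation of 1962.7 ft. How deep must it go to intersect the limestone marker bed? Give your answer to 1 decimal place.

695.2 ft

Let the plane be z = a·E + b·N + c.
Well B−Well A: −923a + 204b = 1110.1;  Well C−Well A: −1131a − 177b = 1394.4.
Solving gives a = −1.220379, b = −0.079951.
Then c = 203.8 − a·1302 − b·535 = 1835.51.
At (386, 1213): z_contact = −471.07 − 96.98 + 1835.51 = 1267.46 ft.
Depth below ground = 1962.7 − 1267.46 = 695.2 ft.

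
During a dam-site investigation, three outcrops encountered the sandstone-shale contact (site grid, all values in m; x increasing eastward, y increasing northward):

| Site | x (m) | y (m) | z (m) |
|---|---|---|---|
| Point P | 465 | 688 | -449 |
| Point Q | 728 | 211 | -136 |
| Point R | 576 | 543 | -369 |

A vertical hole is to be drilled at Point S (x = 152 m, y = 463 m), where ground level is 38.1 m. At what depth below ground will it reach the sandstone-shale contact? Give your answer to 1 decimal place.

126.3 m

Two edge vectors: Point P→Point Q = (263, -477, 313), Point P→Point R = (111, -145, 80).
Normal n = (Point P→Point Q) × (Point P→Point R) = (7225, 13703, 14812).
So ∂z/∂x = −n_x/n_z = −0.48778 and ∂z/∂y = −n_y/n_z = −0.92513.
Intercept c from Point P: -449 + 226.82 + 636.49 = 414.31.
At (152, 463): z_contact = −74.14 − 428.33 + 414.31 = -88.17 m.
Depth below ground = 38.1 − (-88.17) = 126.3 m.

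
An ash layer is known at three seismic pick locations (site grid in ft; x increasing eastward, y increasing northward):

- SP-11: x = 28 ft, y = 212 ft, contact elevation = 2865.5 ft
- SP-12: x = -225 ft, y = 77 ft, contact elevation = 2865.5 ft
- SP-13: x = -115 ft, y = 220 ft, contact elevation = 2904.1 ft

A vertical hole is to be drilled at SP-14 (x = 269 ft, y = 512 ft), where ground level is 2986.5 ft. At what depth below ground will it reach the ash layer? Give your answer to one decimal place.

42.5 ft

Let the plane be z = a·x + b·y + c.
SP-12−SP-11: −253a − 135b = 0;  SP-13−SP-11: −143a + 8b = 38.6.
Solving gives a = −0.24432, b = 0.45786.
Then c = 2865.5 − a·28 − b·212 = 2775.27.
At (269, 512): z_contact = −65.72 + 234.43 + 2775.27 = 2943.98 ft.
Depth below ground = 2986.5 − 2943.98 = 42.5 ft.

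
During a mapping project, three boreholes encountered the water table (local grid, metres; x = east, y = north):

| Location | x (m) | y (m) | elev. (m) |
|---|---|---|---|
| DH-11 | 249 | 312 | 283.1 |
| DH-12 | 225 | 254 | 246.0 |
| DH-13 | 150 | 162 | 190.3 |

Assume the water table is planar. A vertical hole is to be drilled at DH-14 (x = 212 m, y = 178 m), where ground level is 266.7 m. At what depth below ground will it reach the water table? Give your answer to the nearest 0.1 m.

Let the plane be z = a·x + b·y + c.
DH-12−DH-11: −24a − 58b = −37.1;  DH-13−DH-11: −99a − 150b = −92.8.
Solving gives a = −0.08525, b = 0.67493.
Then c = 283.1 − a·249 − b·312 = 93.75.
At (212, 178): z_contact = −18.07 + 120.14 + 93.75 = 195.81 m.
Depth below ground = 266.7 − 195.81 = 70.9 m.

70.9 m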